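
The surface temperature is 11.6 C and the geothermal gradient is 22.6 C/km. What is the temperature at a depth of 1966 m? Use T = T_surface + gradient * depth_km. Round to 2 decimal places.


Convert depth to km: 1966 / 1000 = 1.966 km
Temperature increase = gradient * depth_km = 22.6 * 1.966 = 44.43 C
Temperature at depth = T_surface + delta_T = 11.6 + 44.43
T = 56.03 C

56.03


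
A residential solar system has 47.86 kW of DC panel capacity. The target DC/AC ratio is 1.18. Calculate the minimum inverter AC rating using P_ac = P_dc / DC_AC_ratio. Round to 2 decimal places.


The inverter AC capacity is determined by the DC/AC ratio.
Given: P_dc = 47.86 kW, DC/AC ratio = 1.18
P_ac = P_dc / ratio = 47.86 / 1.18
P_ac = 40.56 kW

40.56


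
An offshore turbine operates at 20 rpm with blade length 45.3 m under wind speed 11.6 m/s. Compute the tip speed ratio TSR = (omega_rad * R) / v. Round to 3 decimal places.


Convert rotational speed to rad/s:
  omega = 20 * 2 * pi / 60 = 2.0944 rad/s
Compute tip speed:
  v_tip = omega * R = 2.0944 * 45.3 = 94.876 m/s
Tip speed ratio:
  TSR = v_tip / v_wind = 94.876 / 11.6 = 8.179

8.179


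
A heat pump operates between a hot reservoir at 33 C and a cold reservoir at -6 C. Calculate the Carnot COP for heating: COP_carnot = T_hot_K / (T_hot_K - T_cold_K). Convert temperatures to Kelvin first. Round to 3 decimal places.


Convert to Kelvin:
  T_hot = 33 + 273.15 = 306.15 K
  T_cold = -6 + 273.15 = 267.15 K
Apply Carnot COP formula:
  COP = T_hot_K / (T_hot_K - T_cold_K) = 306.15 / 39.0
  COP = 7.850

7.850


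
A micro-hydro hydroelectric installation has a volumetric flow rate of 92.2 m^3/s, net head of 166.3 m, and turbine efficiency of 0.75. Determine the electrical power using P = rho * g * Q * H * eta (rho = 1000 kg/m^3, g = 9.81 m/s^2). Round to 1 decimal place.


Apply the hydropower formula P = rho * g * Q * H * eta
rho * g = 1000 * 9.81 = 9810.0
P = 9810.0 * 92.2 * 166.3 * 0.75
P = 112811517.5 W

112811517.5


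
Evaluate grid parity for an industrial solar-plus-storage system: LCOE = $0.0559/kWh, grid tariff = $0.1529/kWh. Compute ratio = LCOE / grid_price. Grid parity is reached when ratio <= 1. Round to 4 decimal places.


Compare LCOE to grid price:
  LCOE = $0.0559/kWh, Grid price = $0.1529/kWh
  Ratio = LCOE / grid_price = 0.0559 / 0.1529 = 0.3656
  Grid parity achieved (ratio <= 1)? yes

0.3656


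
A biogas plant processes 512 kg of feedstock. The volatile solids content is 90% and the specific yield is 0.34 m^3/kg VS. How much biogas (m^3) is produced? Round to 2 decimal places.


Compute volatile solids:
  VS = mass * VS_fraction = 512 * 0.9 = 460.8 kg
Calculate biogas volume:
  Biogas = VS * specific_yield = 460.8 * 0.34
  Biogas = 156.67 m^3

156.67


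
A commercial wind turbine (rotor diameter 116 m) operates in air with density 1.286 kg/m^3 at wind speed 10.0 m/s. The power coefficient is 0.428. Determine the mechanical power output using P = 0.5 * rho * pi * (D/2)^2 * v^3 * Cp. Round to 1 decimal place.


Step 1 -- Compute swept area:
  A = pi * (D/2)^2 = pi * (116/2)^2 = 10568.32 m^2
Step 2 -- Apply wind power equation:
  P = 0.5 * rho * A * v^3 * Cp
  v^3 = 10.0^3 = 1000.0
  P = 0.5 * 1.286 * 10568.32 * 1000.0 * 0.428
  P = 2908443.3 W

2908443.3


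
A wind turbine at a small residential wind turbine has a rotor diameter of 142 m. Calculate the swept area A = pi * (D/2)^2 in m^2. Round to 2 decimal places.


Compute the rotor radius:
  r = D / 2 = 142 / 2 = 71.0 m
Calculate swept area:
  A = pi * r^2 = pi * 71.0^2
  A = 15836.77 m^2

15836.77


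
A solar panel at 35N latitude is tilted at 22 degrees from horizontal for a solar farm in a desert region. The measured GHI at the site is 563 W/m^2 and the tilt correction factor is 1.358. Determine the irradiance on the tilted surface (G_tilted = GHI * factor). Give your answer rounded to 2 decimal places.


Identify the given values:
  GHI = 563 W/m^2, tilt correction factor = 1.358
Apply the formula G_tilted = GHI * factor:
  G_tilted = 563 * 1.358
  G_tilted = 764.55 W/m^2

764.55


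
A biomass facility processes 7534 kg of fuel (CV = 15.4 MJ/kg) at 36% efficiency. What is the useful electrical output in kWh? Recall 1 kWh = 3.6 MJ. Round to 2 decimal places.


Total energy = mass * CV = 7534 * 15.4 = 116023.6 MJ
Useful energy = total * eta = 116023.6 * 0.36 = 41768.5 MJ
Convert to kWh: 41768.5 / 3.6
Useful energy = 11602.36 kWh

11602.36


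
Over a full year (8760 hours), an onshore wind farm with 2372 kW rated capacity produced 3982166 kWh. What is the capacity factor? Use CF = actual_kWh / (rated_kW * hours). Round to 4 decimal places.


Capacity factor = actual output / maximum possible output
Maximum possible = rated * hours = 2372 * 8760 = 20778720 kWh
CF = 3982166 / 20778720
CF = 0.1916

0.1916


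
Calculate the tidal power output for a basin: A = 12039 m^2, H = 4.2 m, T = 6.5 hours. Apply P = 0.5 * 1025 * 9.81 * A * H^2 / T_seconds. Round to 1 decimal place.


Convert period to seconds: T = 6.5 * 3600 = 23400.0 s
H^2 = 4.2^2 = 17.64
P = 0.5 * rho * g * A * H^2 / T
P = 0.5 * 1025 * 9.81 * 12039 * 17.64 / 23400.0
P = 45628.5 W

45628.5


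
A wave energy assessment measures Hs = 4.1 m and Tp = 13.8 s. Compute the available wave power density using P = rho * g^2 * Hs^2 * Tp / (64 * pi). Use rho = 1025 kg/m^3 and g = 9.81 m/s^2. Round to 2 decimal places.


Apply wave power formula:
  g^2 = 9.81^2 = 96.2361
  Hs^2 = 4.1^2 = 16.81
  Numerator = rho * g^2 * Hs^2 * Tp = 1025 * 96.2361 * 16.81 * 13.8 = 22882774.46
  Denominator = 64 * pi = 201.0619
  P = 22882774.46 / 201.0619 = 113809.58 W/m

113809.58


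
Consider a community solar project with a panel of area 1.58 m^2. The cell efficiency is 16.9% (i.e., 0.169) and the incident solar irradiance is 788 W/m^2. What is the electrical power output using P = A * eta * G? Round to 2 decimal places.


Use the solar power formula P = A * eta * G.
Given: A = 1.58 m^2, eta = 0.169, G = 788 W/m^2
P = 1.58 * 0.169 * 788
P = 210.41 W

210.41


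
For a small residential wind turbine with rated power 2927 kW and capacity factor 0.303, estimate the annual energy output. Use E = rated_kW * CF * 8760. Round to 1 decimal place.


Annual energy = rated_kW * capacity_factor * hours_per_year
Given: P_rated = 2927 kW, CF = 0.303, hours = 8760
E = 2927 * 0.303 * 8760
E = 7769077.6 kWh

7769077.6


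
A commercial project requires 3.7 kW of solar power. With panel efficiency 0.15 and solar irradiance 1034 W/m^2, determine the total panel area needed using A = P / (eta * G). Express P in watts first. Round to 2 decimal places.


Convert target power to watts: P = 3.7 * 1000 = 3700.0 W
Compute denominator: eta * G = 0.15 * 1034 = 155.1
Required area A = P / (eta * G) = 3700.0 / 155.1
A = 23.86 m^2

23.86


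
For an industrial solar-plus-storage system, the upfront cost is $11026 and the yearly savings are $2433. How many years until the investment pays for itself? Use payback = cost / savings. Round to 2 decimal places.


Simple payback period = initial cost / annual savings
Payback = 11026 / 2433
Payback = 4.53 years

4.53


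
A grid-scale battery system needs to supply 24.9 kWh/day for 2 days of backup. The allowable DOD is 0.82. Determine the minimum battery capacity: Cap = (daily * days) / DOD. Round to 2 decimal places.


Total energy needed = daily * days = 24.9 * 2 = 49.8 kWh
Account for depth of discharge:
  Cap = total_energy / DOD = 49.8 / 0.82
  Cap = 60.73 kWh

60.73


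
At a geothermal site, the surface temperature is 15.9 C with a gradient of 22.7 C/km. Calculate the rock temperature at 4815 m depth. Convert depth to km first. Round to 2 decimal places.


Convert depth to km: 4815 / 1000 = 4.815 km
Temperature increase = gradient * depth_km = 22.7 * 4.815 = 109.3 C
Temperature at depth = T_surface + delta_T = 15.9 + 109.3
T = 125.20 C

125.20


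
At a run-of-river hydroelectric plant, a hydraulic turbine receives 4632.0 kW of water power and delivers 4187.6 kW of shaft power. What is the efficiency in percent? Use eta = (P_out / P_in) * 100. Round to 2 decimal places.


Turbine efficiency = (output power / input power) * 100
eta = (4187.6 / 4632.0) * 100
eta = 90.41%

90.41


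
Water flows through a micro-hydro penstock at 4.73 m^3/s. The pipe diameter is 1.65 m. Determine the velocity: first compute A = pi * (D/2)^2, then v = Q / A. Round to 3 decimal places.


Compute pipe cross-sectional area:
  A = pi * (D/2)^2 = pi * (1.65/2)^2 = 2.1382 m^2
Calculate velocity:
  v = Q / A = 4.73 / 2.1382
  v = 2.212 m/s

2.212


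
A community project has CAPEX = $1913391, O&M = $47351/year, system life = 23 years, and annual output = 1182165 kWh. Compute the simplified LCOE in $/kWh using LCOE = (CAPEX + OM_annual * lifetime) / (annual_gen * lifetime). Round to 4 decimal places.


Total cost = CAPEX + OM * lifetime = 1913391 + 47351 * 23 = 1913391 + 1089073 = 3002464
Total generation = annual * lifetime = 1182165 * 23 = 27189795 kWh
LCOE = 3002464 / 27189795
LCOE = 0.1104 $/kWh

0.1104


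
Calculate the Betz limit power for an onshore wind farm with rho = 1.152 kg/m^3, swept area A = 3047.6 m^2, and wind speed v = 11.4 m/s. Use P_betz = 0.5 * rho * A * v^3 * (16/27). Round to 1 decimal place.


The Betz coefficient Cp_max = 16/27 = 0.5926
v^3 = 11.4^3 = 1481.544
P_betz = 0.5 * rho * A * v^3 * Cp_max
P_betz = 0.5 * 1.152 * 3047.6 * 1481.544 * 0.5926
P_betz = 1541172.4 W

1541172.4


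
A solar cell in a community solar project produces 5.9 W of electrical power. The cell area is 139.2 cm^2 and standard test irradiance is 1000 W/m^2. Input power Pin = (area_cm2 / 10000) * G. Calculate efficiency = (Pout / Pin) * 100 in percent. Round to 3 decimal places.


First compute the input power:
  Pin = area_cm2 / 10000 * G = 139.2 / 10000 * 1000 = 13.92 W
Then compute efficiency:
  Efficiency = (Pout / Pin) * 100 = (5.9 / 13.92) * 100
  Efficiency = 42.385%

42.385


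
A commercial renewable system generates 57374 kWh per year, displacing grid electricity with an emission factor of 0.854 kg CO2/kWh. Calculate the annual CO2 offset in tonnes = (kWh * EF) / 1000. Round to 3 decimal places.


CO2 offset in kg = generation * emission_factor
CO2 offset = 57374 * 0.854 = 48997.4 kg
Convert to tonnes:
  CO2 offset = 48997.4 / 1000 = 48.997 tonnes

48.997


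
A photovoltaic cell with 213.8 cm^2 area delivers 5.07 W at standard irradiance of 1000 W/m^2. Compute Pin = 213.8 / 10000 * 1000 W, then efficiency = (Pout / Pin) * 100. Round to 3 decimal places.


First compute the input power:
  Pin = area_cm2 / 10000 * G = 213.8 / 10000 * 1000 = 21.38 W
Then compute efficiency:
  Efficiency = (Pout / Pin) * 100 = (5.07 / 21.38) * 100
  Efficiency = 23.714%

23.714


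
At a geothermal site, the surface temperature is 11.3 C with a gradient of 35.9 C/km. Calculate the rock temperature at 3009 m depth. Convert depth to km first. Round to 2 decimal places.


Convert depth to km: 3009 / 1000 = 3.009 km
Temperature increase = gradient * depth_km = 35.9 * 3.009 = 108.02 C
Temperature at depth = T_surface + delta_T = 11.3 + 108.02
T = 119.32 C

119.32


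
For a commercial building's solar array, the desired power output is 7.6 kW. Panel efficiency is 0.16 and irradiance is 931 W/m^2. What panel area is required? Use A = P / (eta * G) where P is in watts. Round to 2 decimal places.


Convert target power to watts: P = 7.6 * 1000 = 7600.0 W
Compute denominator: eta * G = 0.16 * 931 = 148.96
Required area A = P / (eta * G) = 7600.0 / 148.96
A = 51.02 m^2

51.02


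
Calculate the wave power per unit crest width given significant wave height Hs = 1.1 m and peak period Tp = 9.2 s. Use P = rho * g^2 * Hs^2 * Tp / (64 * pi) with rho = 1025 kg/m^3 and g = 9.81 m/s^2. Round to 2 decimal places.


Apply wave power formula:
  g^2 = 9.81^2 = 96.2361
  Hs^2 = 1.1^2 = 1.21
  Numerator = rho * g^2 * Hs^2 * Tp = 1025 * 96.2361 * 1.21 * 9.2 = 1098082.77
  Denominator = 64 * pi = 201.0619
  P = 1098082.77 / 201.0619 = 5461.42 W/m

5461.42


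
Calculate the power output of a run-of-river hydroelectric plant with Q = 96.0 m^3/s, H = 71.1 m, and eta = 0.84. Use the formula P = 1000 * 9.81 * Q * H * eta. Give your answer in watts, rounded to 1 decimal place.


Apply the hydropower formula P = rho * g * Q * H * eta
rho * g = 1000 * 9.81 = 9810.0
P = 9810.0 * 96.0 * 71.1 * 0.84
P = 56245674.2 W

56245674.2


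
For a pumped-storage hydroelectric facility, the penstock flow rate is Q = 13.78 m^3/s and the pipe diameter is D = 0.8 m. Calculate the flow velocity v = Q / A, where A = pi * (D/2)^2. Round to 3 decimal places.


Compute pipe cross-sectional area:
  A = pi * (D/2)^2 = pi * (0.8/2)^2 = 0.5027 m^2
Calculate velocity:
  v = Q / A = 13.78 / 0.5027
  v = 27.414 m/s

27.414


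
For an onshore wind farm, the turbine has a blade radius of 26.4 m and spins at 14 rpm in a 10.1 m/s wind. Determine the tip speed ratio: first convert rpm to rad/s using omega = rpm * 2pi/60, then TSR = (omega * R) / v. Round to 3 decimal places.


Convert rotational speed to rad/s:
  omega = 14 * 2 * pi / 60 = 1.4661 rad/s
Compute tip speed:
  v_tip = omega * R = 1.4661 * 26.4 = 38.704 m/s
Tip speed ratio:
  TSR = v_tip / v_wind = 38.704 / 10.1 = 3.832

3.832


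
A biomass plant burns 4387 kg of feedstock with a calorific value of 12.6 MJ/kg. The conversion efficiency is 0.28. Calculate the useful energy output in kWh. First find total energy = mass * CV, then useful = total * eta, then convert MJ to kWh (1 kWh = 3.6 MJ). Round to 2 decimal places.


Total energy = mass * CV = 4387 * 12.6 = 55276.2 MJ
Useful energy = total * eta = 55276.2 * 0.28 = 15477.34 MJ
Convert to kWh: 15477.34 / 3.6
Useful energy = 4299.26 kWh

4299.26


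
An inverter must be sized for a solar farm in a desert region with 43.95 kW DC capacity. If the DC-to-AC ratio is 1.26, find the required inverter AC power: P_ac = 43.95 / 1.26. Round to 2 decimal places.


The inverter AC capacity is determined by the DC/AC ratio.
Given: P_dc = 43.95 kW, DC/AC ratio = 1.26
P_ac = P_dc / ratio = 43.95 / 1.26
P_ac = 34.88 kW

34.88


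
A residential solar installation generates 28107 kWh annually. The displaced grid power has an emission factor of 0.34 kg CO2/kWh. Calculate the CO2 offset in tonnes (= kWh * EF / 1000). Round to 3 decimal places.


CO2 offset in kg = generation * emission_factor
CO2 offset = 28107 * 0.34 = 9556.38 kg
Convert to tonnes:
  CO2 offset = 9556.38 / 1000 = 9.556 tonnes

9.556


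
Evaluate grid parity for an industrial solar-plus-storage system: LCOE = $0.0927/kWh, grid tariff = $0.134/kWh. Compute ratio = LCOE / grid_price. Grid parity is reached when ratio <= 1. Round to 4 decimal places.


Compare LCOE to grid price:
  LCOE = $0.0927/kWh, Grid price = $0.134/kWh
  Ratio = LCOE / grid_price = 0.0927 / 0.134 = 0.6918
  Grid parity achieved (ratio <= 1)? yes

0.6918


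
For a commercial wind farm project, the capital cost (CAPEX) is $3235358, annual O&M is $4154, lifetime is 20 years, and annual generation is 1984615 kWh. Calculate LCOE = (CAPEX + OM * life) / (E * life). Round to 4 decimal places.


Total cost = CAPEX + OM * lifetime = 3235358 + 4154 * 20 = 3235358 + 83080 = 3318438
Total generation = annual * lifetime = 1984615 * 20 = 39692300 kWh
LCOE = 3318438 / 39692300
LCOE = 0.0836 $/kWh

0.0836


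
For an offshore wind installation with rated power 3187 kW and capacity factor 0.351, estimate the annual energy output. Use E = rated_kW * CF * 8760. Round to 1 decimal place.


Annual energy = rated_kW * capacity_factor * hours_per_year
Given: P_rated = 3187 kW, CF = 0.351, hours = 8760
E = 3187 * 0.351 * 8760
E = 9799260.1 kWh

9799260.1


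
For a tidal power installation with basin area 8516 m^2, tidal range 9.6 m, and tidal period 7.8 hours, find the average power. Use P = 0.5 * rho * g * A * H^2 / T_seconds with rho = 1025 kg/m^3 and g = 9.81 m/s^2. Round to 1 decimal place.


Convert period to seconds: T = 7.8 * 3600 = 28080.0 s
H^2 = 9.6^2 = 92.16
P = 0.5 * rho * g * A * H^2 / T
P = 0.5 * 1025 * 9.81 * 8516 * 92.16 / 28080.0
P = 140521.9 W

140521.9


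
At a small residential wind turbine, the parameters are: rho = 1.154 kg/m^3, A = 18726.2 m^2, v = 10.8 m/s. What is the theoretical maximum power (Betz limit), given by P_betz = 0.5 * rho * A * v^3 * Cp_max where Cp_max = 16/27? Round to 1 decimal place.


The Betz coefficient Cp_max = 16/27 = 0.5926
v^3 = 10.8^3 = 1259.712
P_betz = 0.5 * rho * A * v^3 * Cp_max
P_betz = 0.5 * 1.154 * 18726.2 * 1259.712 * 0.5926
P_betz = 8065902.3 W

8065902.3


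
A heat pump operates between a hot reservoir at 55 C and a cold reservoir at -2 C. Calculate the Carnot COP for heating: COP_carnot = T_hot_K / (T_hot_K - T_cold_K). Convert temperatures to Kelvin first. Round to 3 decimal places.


Convert to Kelvin:
  T_hot = 55 + 273.15 = 328.15 K
  T_cold = -2 + 273.15 = 271.15 K
Apply Carnot COP formula:
  COP = T_hot_K / (T_hot_K - T_cold_K) = 328.15 / 57.0
  COP = 5.757

5.757


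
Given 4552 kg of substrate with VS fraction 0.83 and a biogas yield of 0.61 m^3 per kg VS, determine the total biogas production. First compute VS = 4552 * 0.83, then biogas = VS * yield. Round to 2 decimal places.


Compute volatile solids:
  VS = mass * VS_fraction = 4552 * 0.83 = 3778.16 kg
Calculate biogas volume:
  Biogas = VS * specific_yield = 3778.16 * 0.61
  Biogas = 2304.68 m^3

2304.68


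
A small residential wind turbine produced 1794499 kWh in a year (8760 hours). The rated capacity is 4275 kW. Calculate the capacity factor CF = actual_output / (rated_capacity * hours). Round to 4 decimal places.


Capacity factor = actual output / maximum possible output
Maximum possible = rated * hours = 4275 * 8760 = 37449000 kWh
CF = 1794499 / 37449000
CF = 0.0479

0.0479


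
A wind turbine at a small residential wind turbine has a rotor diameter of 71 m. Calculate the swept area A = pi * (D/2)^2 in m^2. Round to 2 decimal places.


Compute the rotor radius:
  r = D / 2 = 71 / 2 = 35.5 m
Calculate swept area:
  A = pi * r^2 = pi * 35.5^2
  A = 3959.19 m^2

3959.19


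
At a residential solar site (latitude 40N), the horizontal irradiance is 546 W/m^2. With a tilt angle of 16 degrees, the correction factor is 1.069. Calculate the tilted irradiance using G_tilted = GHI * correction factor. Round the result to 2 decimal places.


Identify the given values:
  GHI = 546 W/m^2, tilt correction factor = 1.069
Apply the formula G_tilted = GHI * factor:
  G_tilted = 546 * 1.069
  G_tilted = 583.67 W/m^2

583.67


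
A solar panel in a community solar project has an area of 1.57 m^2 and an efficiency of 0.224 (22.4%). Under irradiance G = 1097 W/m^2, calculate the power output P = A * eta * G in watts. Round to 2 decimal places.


Use the solar power formula P = A * eta * G.
Given: A = 1.57 m^2, eta = 0.224, G = 1097 W/m^2
P = 1.57 * 0.224 * 1097
P = 385.79 W

385.79


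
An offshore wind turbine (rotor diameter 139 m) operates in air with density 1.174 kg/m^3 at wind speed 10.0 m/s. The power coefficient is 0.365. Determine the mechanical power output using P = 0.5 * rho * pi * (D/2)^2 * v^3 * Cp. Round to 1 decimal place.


Step 1 -- Compute swept area:
  A = pi * (D/2)^2 = pi * (139/2)^2 = 15174.68 m^2
Step 2 -- Apply wind power equation:
  P = 0.5 * rho * A * v^3 * Cp
  v^3 = 10.0^3 = 1000.0
  P = 0.5 * 1.174 * 15174.68 * 1000.0 * 0.365
  P = 3251250.6 W

3251250.6


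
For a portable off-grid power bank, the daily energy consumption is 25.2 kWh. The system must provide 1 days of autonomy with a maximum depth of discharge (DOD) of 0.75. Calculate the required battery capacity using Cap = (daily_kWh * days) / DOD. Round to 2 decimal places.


Total energy needed = daily * days = 25.2 * 1 = 25.2 kWh
Account for depth of discharge:
  Cap = total_energy / DOD = 25.2 / 0.75
  Cap = 33.60 kWh

33.60


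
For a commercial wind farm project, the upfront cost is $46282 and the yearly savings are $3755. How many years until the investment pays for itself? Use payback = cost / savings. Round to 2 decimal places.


Simple payback period = initial cost / annual savings
Payback = 46282 / 3755
Payback = 12.33 years

12.33


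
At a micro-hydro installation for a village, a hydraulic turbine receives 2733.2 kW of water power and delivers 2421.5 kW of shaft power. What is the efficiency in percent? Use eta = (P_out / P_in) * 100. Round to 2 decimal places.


Turbine efficiency = (output power / input power) * 100
eta = (2421.5 / 2733.2) * 100
eta = 88.60%

88.60


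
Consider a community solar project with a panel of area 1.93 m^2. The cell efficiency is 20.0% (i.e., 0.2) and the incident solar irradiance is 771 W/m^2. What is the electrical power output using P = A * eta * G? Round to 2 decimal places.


Use the solar power formula P = A * eta * G.
Given: A = 1.93 m^2, eta = 0.2, G = 771 W/m^2
P = 1.93 * 0.2 * 771
P = 297.61 W

297.61


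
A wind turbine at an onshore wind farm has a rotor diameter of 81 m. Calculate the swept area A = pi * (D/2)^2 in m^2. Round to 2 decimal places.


Compute the rotor radius:
  r = D / 2 = 81 / 2 = 40.5 m
Calculate swept area:
  A = pi * r^2 = pi * 40.5^2
  A = 5153.00 m^2

5153.00


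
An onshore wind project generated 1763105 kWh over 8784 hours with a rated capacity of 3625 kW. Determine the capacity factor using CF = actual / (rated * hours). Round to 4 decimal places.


Capacity factor = actual output / maximum possible output
Maximum possible = rated * hours = 3625 * 8784 = 31842000 kWh
CF = 1763105 / 31842000
CF = 0.0554

0.0554


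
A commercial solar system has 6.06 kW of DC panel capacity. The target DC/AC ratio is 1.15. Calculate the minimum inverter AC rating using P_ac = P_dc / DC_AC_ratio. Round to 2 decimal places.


The inverter AC capacity is determined by the DC/AC ratio.
Given: P_dc = 6.06 kW, DC/AC ratio = 1.15
P_ac = P_dc / ratio = 6.06 / 1.15
P_ac = 5.27 kW

5.27


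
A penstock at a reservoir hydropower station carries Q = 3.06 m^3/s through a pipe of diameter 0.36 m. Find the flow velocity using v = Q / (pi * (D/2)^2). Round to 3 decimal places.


Compute pipe cross-sectional area:
  A = pi * (D/2)^2 = pi * (0.36/2)^2 = 0.1018 m^2
Calculate velocity:
  v = Q / A = 3.06 / 0.1018
  v = 30.063 m/s

30.063


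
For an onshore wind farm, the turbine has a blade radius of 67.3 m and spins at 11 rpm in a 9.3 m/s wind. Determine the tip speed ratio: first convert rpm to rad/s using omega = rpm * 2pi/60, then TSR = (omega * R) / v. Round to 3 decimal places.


Convert rotational speed to rad/s:
  omega = 11 * 2 * pi / 60 = 1.1519 rad/s
Compute tip speed:
  v_tip = omega * R = 1.1519 * 67.3 = 77.524 m/s
Tip speed ratio:
  TSR = v_tip / v_wind = 77.524 / 9.3 = 8.336

8.336


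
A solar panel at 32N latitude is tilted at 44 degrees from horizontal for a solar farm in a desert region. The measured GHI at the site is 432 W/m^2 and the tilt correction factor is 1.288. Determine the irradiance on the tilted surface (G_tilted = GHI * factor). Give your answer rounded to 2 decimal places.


Identify the given values:
  GHI = 432 W/m^2, tilt correction factor = 1.288
Apply the formula G_tilted = GHI * factor:
  G_tilted = 432 * 1.288
  G_tilted = 556.42 W/m^2

556.42


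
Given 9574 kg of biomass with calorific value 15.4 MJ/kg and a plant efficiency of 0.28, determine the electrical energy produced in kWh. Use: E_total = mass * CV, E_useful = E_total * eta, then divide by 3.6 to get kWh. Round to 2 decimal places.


Total energy = mass * CV = 9574 * 15.4 = 147439.6 MJ
Useful energy = total * eta = 147439.6 * 0.28 = 41283.09 MJ
Convert to kWh: 41283.09 / 3.6
Useful energy = 11467.52 kWh

11467.52


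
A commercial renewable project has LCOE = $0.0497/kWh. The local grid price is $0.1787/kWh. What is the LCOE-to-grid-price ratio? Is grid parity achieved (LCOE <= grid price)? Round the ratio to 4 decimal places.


Compare LCOE to grid price:
  LCOE = $0.0497/kWh, Grid price = $0.1787/kWh
  Ratio = LCOE / grid_price = 0.0497 / 0.1787 = 0.2781
  Grid parity achieved (ratio <= 1)? yes

0.2781


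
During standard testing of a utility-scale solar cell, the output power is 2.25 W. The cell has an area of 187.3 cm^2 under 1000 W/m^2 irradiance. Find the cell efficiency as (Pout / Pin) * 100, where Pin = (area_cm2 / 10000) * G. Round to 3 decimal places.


First compute the input power:
  Pin = area_cm2 / 10000 * G = 187.3 / 10000 * 1000 = 18.73 W
Then compute efficiency:
  Efficiency = (Pout / Pin) * 100 = (2.25 / 18.73) * 100
  Efficiency = 12.013%

12.013


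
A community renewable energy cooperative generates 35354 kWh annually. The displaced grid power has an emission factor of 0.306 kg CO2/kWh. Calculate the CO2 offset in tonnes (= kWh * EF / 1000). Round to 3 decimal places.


CO2 offset in kg = generation * emission_factor
CO2 offset = 35354 * 0.306 = 10818.32 kg
Convert to tonnes:
  CO2 offset = 10818.32 / 1000 = 10.818 tonnes

10.818


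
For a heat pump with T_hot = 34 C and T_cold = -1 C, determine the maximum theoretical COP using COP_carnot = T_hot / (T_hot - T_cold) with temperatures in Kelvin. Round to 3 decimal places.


Convert to Kelvin:
  T_hot = 34 + 273.15 = 307.15 K
  T_cold = -1 + 273.15 = 272.15 K
Apply Carnot COP formula:
  COP = T_hot_K / (T_hot_K - T_cold_K) = 307.15 / 35.0
  COP = 8.776

8.776


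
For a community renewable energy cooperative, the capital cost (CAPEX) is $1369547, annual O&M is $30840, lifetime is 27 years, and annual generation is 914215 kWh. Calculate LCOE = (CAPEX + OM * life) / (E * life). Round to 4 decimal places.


Total cost = CAPEX + OM * lifetime = 1369547 + 30840 * 27 = 1369547 + 832680 = 2202227
Total generation = annual * lifetime = 914215 * 27 = 24683805 kWh
LCOE = 2202227 / 24683805
LCOE = 0.0892 $/kWh

0.0892


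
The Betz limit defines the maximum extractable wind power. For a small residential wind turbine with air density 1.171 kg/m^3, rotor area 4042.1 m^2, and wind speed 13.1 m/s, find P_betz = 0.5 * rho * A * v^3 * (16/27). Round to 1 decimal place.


The Betz coefficient Cp_max = 16/27 = 0.5926
v^3 = 13.1^3 = 2248.091
P_betz = 0.5 * rho * A * v^3 * Cp_max
P_betz = 0.5 * 1.171 * 4042.1 * 2248.091 * 0.5926
P_betz = 3152855.4 W

3152855.4


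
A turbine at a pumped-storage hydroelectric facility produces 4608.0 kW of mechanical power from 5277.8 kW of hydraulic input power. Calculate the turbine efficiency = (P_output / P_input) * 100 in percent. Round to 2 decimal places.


Turbine efficiency = (output power / input power) * 100
eta = (4608.0 / 5277.8) * 100
eta = 87.31%

87.31


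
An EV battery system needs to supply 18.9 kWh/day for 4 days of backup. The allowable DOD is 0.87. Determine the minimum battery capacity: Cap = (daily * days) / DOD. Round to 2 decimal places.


Total energy needed = daily * days = 18.9 * 4 = 75.6 kWh
Account for depth of discharge:
  Cap = total_energy / DOD = 75.6 / 0.87
  Cap = 86.90 kWh

86.90


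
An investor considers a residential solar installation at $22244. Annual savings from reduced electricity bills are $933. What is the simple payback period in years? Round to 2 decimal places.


Simple payback period = initial cost / annual savings
Payback = 22244 / 933
Payback = 23.84 years

23.84


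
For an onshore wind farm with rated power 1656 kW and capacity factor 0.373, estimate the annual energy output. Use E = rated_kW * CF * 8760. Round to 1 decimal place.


Annual energy = rated_kW * capacity_factor * hours_per_year
Given: P_rated = 1656 kW, CF = 0.373, hours = 8760
E = 1656 * 0.373 * 8760
E = 5410946.9 kWh

5410946.9


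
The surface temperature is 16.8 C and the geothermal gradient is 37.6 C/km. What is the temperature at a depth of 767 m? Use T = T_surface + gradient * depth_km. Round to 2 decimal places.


Convert depth to km: 767 / 1000 = 0.767 km
Temperature increase = gradient * depth_km = 37.6 * 0.767 = 28.84 C
Temperature at depth = T_surface + delta_T = 16.8 + 28.84
T = 45.64 C

45.64


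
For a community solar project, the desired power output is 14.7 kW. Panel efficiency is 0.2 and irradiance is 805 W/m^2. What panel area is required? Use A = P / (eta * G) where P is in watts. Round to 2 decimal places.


Convert target power to watts: P = 14.7 * 1000 = 14700.0 W
Compute denominator: eta * G = 0.2 * 805 = 161.0
Required area A = P / (eta * G) = 14700.0 / 161.0
A = 91.30 m^2

91.30


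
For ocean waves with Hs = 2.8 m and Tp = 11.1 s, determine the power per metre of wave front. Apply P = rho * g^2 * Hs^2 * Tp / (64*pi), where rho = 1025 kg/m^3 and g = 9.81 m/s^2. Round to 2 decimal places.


Apply wave power formula:
  g^2 = 9.81^2 = 96.2361
  Hs^2 = 2.8^2 = 7.84
  Numerator = rho * g^2 * Hs^2 * Tp = 1025 * 96.2361 * 7.84 * 11.1 = 8584221.63
  Denominator = 64 * pi = 201.0619
  P = 8584221.63 / 201.0619 = 42694.42 W/m

42694.42


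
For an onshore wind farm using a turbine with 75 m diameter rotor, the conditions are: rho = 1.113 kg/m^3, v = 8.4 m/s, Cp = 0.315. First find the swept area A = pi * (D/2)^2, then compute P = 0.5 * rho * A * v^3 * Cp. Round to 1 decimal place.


Step 1 -- Compute swept area:
  A = pi * (D/2)^2 = pi * (75/2)^2 = 4417.86 m^2
Step 2 -- Apply wind power equation:
  P = 0.5 * rho * A * v^3 * Cp
  v^3 = 8.4^3 = 592.704
  P = 0.5 * 1.113 * 4417.86 * 592.704 * 0.315
  P = 459014.1 W

459014.1


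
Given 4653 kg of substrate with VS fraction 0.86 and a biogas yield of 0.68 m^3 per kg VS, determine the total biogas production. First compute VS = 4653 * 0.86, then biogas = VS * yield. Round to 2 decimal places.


Compute volatile solids:
  VS = mass * VS_fraction = 4653 * 0.86 = 4001.58 kg
Calculate biogas volume:
  Biogas = VS * specific_yield = 4001.58 * 0.68
  Biogas = 2721.07 m^3

2721.07


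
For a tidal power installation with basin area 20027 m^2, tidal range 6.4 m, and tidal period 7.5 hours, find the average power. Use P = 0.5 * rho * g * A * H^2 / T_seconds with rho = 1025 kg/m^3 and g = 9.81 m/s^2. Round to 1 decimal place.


Convert period to seconds: T = 7.5 * 3600 = 27000.0 s
H^2 = 6.4^2 = 40.96
P = 0.5 * rho * g * A * H^2 / T
P = 0.5 * 1025 * 9.81 * 20027 * 40.96 / 27000.0
P = 152747.8 W

152747.8


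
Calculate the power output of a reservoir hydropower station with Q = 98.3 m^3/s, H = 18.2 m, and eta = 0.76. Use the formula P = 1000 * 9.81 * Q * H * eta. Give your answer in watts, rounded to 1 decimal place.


Apply the hydropower formula P = rho * g * Q * H * eta
rho * g = 1000 * 9.81 = 9810.0
P = 9810.0 * 98.3 * 18.2 * 0.76
P = 13338515.7 W

13338515.7


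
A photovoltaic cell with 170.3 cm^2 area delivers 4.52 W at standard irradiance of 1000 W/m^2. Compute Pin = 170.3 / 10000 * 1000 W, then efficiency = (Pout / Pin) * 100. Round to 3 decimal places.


First compute the input power:
  Pin = area_cm2 / 10000 * G = 170.3 / 10000 * 1000 = 17.03 W
Then compute efficiency:
  Efficiency = (Pout / Pin) * 100 = (4.52 / 17.03) * 100
  Efficiency = 26.541%

26.541


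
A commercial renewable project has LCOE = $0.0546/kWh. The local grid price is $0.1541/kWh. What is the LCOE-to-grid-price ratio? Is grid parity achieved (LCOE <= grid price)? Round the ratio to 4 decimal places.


Compare LCOE to grid price:
  LCOE = $0.0546/kWh, Grid price = $0.1541/kWh
  Ratio = LCOE / grid_price = 0.0546 / 0.1541 = 0.3543
  Grid parity achieved (ratio <= 1)? yes

0.3543


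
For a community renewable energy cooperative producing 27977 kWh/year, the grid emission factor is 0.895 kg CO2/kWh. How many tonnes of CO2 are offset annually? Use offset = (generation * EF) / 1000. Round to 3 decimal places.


CO2 offset in kg = generation * emission_factor
CO2 offset = 27977 * 0.895 = 25039.42 kg
Convert to tonnes:
  CO2 offset = 25039.42 / 1000 = 25.039 tonnes

25.039


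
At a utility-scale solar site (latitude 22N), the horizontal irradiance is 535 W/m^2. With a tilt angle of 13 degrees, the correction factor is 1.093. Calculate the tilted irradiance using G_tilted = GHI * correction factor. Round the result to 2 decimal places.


Identify the given values:
  GHI = 535 W/m^2, tilt correction factor = 1.093
Apply the formula G_tilted = GHI * factor:
  G_tilted = 535 * 1.093
  G_tilted = 584.76 W/m^2

584.76


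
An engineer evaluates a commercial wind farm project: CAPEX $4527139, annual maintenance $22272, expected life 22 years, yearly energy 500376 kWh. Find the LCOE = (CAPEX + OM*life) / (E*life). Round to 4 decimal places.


Total cost = CAPEX + OM * lifetime = 4527139 + 22272 * 22 = 4527139 + 489984 = 5017123
Total generation = annual * lifetime = 500376 * 22 = 11008272 kWh
LCOE = 5017123 / 11008272
LCOE = 0.4558 $/kWh

0.4558


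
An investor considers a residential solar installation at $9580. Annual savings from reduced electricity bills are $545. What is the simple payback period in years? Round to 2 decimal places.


Simple payback period = initial cost / annual savings
Payback = 9580 / 545
Payback = 17.58 years

17.58


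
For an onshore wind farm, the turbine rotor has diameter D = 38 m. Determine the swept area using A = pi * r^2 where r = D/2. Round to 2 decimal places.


Compute the rotor radius:
  r = D / 2 = 38 / 2 = 19.0 m
Calculate swept area:
  A = pi * r^2 = pi * 19.0^2
  A = 1134.11 m^2

1134.11


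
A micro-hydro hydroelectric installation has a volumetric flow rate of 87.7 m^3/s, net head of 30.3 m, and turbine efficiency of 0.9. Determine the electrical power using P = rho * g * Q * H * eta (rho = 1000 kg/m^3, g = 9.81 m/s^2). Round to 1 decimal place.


Apply the hydropower formula P = rho * g * Q * H * eta
rho * g = 1000 * 9.81 = 9810.0
P = 9810.0 * 87.7 * 30.3 * 0.9
P = 23461390.0 W

23461390.0


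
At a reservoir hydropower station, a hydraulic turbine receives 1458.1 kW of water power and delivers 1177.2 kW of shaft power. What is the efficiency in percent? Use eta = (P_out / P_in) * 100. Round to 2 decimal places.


Turbine efficiency = (output power / input power) * 100
eta = (1177.2 / 1458.1) * 100
eta = 80.74%

80.74


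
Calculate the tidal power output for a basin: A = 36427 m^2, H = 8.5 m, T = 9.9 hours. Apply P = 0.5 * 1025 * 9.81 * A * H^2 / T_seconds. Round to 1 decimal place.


Convert period to seconds: T = 9.9 * 3600 = 35640.0 s
H^2 = 8.5^2 = 72.25
P = 0.5 * rho * g * A * H^2 / T
P = 0.5 * 1025 * 9.81 * 36427 * 72.25 / 35640.0
P = 371267.1 W

371267.1


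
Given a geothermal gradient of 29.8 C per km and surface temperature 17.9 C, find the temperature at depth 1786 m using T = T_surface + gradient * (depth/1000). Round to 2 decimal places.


Convert depth to km: 1786 / 1000 = 1.786 km
Temperature increase = gradient * depth_km = 29.8 * 1.786 = 53.22 C
Temperature at depth = T_surface + delta_T = 17.9 + 53.22
T = 71.12 C

71.12


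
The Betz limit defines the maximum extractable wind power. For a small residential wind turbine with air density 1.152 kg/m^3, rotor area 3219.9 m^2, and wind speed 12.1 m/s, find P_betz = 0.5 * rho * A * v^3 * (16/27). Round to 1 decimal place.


The Betz coefficient Cp_max = 16/27 = 0.5926
v^3 = 12.1^3 = 1771.561
P_betz = 0.5 * rho * A * v^3 * Cp_max
P_betz = 0.5 * 1.152 * 3219.9 * 1771.561 * 0.5926
P_betz = 1947050.4 W

1947050.4


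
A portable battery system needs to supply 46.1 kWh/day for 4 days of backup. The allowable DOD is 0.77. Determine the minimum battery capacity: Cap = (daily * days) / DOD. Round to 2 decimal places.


Total energy needed = daily * days = 46.1 * 4 = 184.4 kWh
Account for depth of discharge:
  Cap = total_energy / DOD = 184.4 / 0.77
  Cap = 239.48 kWh

239.48


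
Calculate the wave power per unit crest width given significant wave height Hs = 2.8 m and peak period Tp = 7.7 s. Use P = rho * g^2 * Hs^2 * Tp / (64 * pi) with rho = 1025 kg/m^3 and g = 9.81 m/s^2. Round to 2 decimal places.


Apply wave power formula:
  g^2 = 9.81^2 = 96.2361
  Hs^2 = 2.8^2 = 7.84
  Numerator = rho * g^2 * Hs^2 * Tp = 1025 * 96.2361 * 7.84 * 7.7 = 5954820.41
  Denominator = 64 * pi = 201.0619
  P = 5954820.41 / 201.0619 = 29616.85 W/m

29616.85


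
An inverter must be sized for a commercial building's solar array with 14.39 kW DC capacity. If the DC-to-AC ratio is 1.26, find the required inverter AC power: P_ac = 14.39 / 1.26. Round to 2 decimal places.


The inverter AC capacity is determined by the DC/AC ratio.
Given: P_dc = 14.39 kW, DC/AC ratio = 1.26
P_ac = P_dc / ratio = 14.39 / 1.26
P_ac = 11.42 kW

11.42


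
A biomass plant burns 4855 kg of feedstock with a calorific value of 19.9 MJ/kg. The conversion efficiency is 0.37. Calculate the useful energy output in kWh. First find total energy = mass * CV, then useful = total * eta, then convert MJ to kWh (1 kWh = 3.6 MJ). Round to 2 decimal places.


Total energy = mass * CV = 4855 * 19.9 = 96614.5 MJ
Useful energy = total * eta = 96614.5 * 0.37 = 35747.37 MJ
Convert to kWh: 35747.37 / 3.6
Useful energy = 9929.82 kWh

9929.82


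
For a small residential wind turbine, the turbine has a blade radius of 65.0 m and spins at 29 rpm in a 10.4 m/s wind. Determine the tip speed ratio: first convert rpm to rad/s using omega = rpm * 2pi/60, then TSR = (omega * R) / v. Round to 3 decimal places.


Convert rotational speed to rad/s:
  omega = 29 * 2 * pi / 60 = 3.0369 rad/s
Compute tip speed:
  v_tip = omega * R = 3.0369 * 65.0 = 197.397 m/s
Tip speed ratio:
  TSR = v_tip / v_wind = 197.397 / 10.4 = 18.980

18.980


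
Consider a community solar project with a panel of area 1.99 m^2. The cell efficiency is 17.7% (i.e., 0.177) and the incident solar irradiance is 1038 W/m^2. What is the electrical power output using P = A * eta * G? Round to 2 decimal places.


Use the solar power formula P = A * eta * G.
Given: A = 1.99 m^2, eta = 0.177, G = 1038 W/m^2
P = 1.99 * 0.177 * 1038
P = 365.61 W

365.61


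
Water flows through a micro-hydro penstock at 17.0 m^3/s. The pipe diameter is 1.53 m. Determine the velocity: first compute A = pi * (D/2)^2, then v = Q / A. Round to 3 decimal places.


Compute pipe cross-sectional area:
  A = pi * (D/2)^2 = pi * (1.53/2)^2 = 1.8385 m^2
Calculate velocity:
  v = Q / A = 17.0 / 1.8385
  v = 9.246 m/s

9.246


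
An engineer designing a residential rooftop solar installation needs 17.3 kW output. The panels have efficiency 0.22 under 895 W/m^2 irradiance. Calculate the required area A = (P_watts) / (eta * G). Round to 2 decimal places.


Convert target power to watts: P = 17.3 * 1000 = 17300.0 W
Compute denominator: eta * G = 0.22 * 895 = 196.9
Required area A = P / (eta * G) = 17300.0 / 196.9
A = 87.86 m^2

87.86


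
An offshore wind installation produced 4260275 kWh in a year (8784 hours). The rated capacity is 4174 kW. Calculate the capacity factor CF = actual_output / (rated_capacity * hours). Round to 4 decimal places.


Capacity factor = actual output / maximum possible output
Maximum possible = rated * hours = 4174 * 8784 = 36664416 kWh
CF = 4260275 / 36664416
CF = 0.1162

0.1162


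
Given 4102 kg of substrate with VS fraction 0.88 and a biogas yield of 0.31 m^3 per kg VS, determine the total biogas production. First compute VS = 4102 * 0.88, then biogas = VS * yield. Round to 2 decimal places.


Compute volatile solids:
  VS = mass * VS_fraction = 4102 * 0.88 = 3609.76 kg
Calculate biogas volume:
  Biogas = VS * specific_yield = 3609.76 * 0.31
  Biogas = 1119.03 m^3

1119.03


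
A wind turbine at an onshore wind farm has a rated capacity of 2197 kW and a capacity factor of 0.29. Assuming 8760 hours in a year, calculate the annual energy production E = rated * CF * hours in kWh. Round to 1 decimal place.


Annual energy = rated_kW * capacity_factor * hours_per_year
Given: P_rated = 2197 kW, CF = 0.29, hours = 8760
E = 2197 * 0.29 * 8760
E = 5581258.8 kWh

5581258.8


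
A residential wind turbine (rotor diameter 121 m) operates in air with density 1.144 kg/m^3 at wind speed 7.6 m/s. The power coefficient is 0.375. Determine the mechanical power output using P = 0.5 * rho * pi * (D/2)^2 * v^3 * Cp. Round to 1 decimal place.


Step 1 -- Compute swept area:
  A = pi * (D/2)^2 = pi * (121/2)^2 = 11499.01 m^2
Step 2 -- Apply wind power equation:
  P = 0.5 * rho * A * v^3 * Cp
  v^3 = 7.6^3 = 438.976
  P = 0.5 * 1.144 * 11499.01 * 438.976 * 0.375
  P = 1082751.3 W

1082751.3
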